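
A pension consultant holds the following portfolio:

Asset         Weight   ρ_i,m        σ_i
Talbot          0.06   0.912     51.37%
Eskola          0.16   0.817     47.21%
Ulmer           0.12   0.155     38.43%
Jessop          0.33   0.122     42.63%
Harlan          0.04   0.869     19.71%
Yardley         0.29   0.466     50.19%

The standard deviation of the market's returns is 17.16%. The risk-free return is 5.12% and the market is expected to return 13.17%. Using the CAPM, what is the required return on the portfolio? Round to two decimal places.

β_Talbot = 0.912 × 51.37% / 17.16% = 2.7302
β_Eskola = 0.817 × 47.21% / 17.16% = 2.2477
β_Ulmer = 0.155 × 38.43% / 17.16% = 0.3471
β_Jessop = 0.122 × 42.63% / 17.16% = 0.3031
β_Harlan = 0.869 × 19.71% / 17.16% = 0.9981
β_Yardley = 0.466 × 50.19% / 17.16% = 1.3630
β_P = Σ w_i β_i = 0.06×2.7302 + 0.16×2.2477 + 0.12×0.3471 + 0.33×0.3031 + 0.04×0.9981 + 0.29×1.3630 = 1.1003
MRP = 13.17% − 5.12% = 8.05%
E(R_P) = R_f + β_P × MRP = 5.12% + 1.1003 × 8.05% = 13.98%

13.98%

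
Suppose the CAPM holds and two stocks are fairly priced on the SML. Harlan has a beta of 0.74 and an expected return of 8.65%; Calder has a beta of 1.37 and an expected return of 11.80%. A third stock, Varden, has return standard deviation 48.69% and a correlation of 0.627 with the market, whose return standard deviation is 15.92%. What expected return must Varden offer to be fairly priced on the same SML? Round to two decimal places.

MRP = (11.80% − 8.65%) / (1.37 − 0.74) = 5.0000%
R_f = 8.65% − 0.74 × 5.0000% = 4.9500%
β_Varden = ρ·σ_i/σ_m = 0.627 × 48.69 / 15.92 = 1.9176
E(R_Varden) = R_f + β × MRP = 4.9500% + 1.9176 × 5.0000% = 14.54%

14.54%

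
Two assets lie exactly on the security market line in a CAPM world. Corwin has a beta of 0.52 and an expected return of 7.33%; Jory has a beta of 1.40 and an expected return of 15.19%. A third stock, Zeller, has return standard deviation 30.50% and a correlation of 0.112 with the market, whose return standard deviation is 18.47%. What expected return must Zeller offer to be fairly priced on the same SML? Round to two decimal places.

MRP = (15.19% − 7.33%) / (1.40 − 0.52) = 8.9318%
R_f = 7.33% − 0.52 × 8.9318% = 2.6855%
β_Zeller = ρ·σ_i/σ_m = 0.112 × 30.50 / 18.47 = 0.1849
E(R_Zeller) = R_f + β × MRP = 2.6855% + 0.1849 × 8.9318% = 4.34%

4.34%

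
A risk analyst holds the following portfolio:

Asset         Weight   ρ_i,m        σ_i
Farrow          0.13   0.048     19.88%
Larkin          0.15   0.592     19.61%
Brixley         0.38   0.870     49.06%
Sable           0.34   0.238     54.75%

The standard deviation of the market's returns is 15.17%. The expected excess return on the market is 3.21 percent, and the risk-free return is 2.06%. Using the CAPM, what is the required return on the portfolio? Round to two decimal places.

β_Farrow = 0.048 × 19.88% / 15.17% = 0.0629
β_Larkin = 0.592 × 19.61% / 15.17% = 0.7653
β_Brixley = 0.870 × 49.06% / 15.17% = 2.8136
β_Sable = 0.238 × 54.75% / 15.17% = 0.8590
β_P = Σ w_i β_i = 0.13×0.0629 + 0.15×0.7653 + 0.38×2.8136 + 0.34×0.8590 = 1.4842
E(R_P) = R_f + β_P × MRP = 2.06% + 1.4842 × 3.21% = 6.82%

6.82%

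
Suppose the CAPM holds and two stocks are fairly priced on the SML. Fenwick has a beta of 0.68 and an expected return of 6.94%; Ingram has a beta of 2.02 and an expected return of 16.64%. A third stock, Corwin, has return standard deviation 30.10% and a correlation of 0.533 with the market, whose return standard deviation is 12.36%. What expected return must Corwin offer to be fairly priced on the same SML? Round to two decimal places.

MRP = (16.64% − 6.94%) / (2.02 − 0.68) = 7.2388%
R_f = 6.94% − 0.68 × 7.2388% = 2.0176%
β_Corwin = ρ·σ_i/σ_m = 0.533 × 30.10 / 12.36 = 1.2980
E(R_Corwin) = R_f + β × MRP = 2.0176% + 1.2980 × 7.2388% = 11.41%

11.41%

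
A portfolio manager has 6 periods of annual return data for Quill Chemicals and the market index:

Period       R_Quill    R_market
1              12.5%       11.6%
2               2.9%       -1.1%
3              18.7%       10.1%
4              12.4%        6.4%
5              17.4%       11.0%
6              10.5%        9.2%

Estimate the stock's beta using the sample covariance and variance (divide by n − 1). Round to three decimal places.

Mean R_i = (12.5 + 2.9 + 18.7 + 12.4 + 17.4 + 10.5) / 6 = 12.4000%
Mean R_m = (11.6 − 1.1 + 10.1 + 6.4 + 11.0 + 9.2) / 6 = 7.8667%
Σ(R_i − R̄_i)(R_m − R̄_m) = 112.7600  ⇒  Cov = 112.7600 / 5 = 22.5520
Σ(R_m − R̄_m)² = 113.0733  ⇒  Var(R_m) = 113.0733 / 5 = 22.6147
β = Cov / Var(R_m) = 22.5520 / 22.6147 = 0.9972

0.997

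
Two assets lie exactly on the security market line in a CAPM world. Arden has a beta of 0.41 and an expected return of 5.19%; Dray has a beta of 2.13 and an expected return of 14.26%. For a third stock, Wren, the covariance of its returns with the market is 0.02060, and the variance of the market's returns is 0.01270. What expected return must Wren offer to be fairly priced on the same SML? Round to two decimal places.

11.58%

MRP = (14.26% − 5.19%) / (2.13 − 0.41) = 5.2733%
R_f = 5.19% − 0.41 × 5.2733% = 3.0279%
β_Wren = Cov / Var(R_m) = 0.02060 / 0.01270 = 1.6220
E(R_Wren) = R_f + β × MRP = 3.0279% + 1.6220 × 5.2733% = 11.58%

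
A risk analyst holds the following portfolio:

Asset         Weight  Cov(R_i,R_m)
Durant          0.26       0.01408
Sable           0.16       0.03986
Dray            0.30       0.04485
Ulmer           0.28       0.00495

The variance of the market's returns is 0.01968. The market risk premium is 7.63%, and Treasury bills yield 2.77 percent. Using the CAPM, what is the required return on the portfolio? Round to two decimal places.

β_Durant = 0.01408 / 0.01968 = 0.7154
β_Sable = 0.03986 / 0.01968 = 2.0254
β_Dray = 0.04485 / 0.01968 = 2.2790
β_Ulmer = 0.00495 / 0.01968 = 0.2515
β_P = Σ w_i β_i = 0.26×0.7154 + 0.16×2.0254 + 0.30×2.2790 + 0.28×0.2515 = 1.2642
E(R_P) = R_f + β_P × MRP = 2.77% + 1.2642 × 7.63% = 12.42%

12.42%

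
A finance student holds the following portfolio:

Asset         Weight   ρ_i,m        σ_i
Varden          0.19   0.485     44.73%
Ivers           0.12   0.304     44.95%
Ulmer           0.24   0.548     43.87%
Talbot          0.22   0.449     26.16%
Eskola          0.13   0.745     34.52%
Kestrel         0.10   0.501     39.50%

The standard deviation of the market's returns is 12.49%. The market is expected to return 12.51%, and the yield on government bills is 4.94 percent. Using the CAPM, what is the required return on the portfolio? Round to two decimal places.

β_Varden = 0.485 × 44.73% / 12.49% = 1.7369
β_Ivers = 0.304 × 44.95% / 12.49% = 1.0941
β_Ulmer = 0.548 × 43.87% / 12.49% = 1.9248
β_Talbot = 0.449 × 26.16% / 12.49% = 0.9404
β_Eskola = 0.745 × 34.52% / 12.49% = 2.0590
β_Kestrel = 0.501 × 39.50% / 12.49% = 1.5844
β_P = Σ w_i β_i = 0.19×1.7369 + 0.12×1.0941 + 0.24×1.9248 + 0.22×0.9404 + 0.13×2.0590 + 0.10×1.5844 = 1.5563
MRP = 12.51% − 4.94% = 7.57%
E(R_P) = R_f + β_P × MRP = 4.94% + 1.5563 × 7.57% = 16.72%

16.72%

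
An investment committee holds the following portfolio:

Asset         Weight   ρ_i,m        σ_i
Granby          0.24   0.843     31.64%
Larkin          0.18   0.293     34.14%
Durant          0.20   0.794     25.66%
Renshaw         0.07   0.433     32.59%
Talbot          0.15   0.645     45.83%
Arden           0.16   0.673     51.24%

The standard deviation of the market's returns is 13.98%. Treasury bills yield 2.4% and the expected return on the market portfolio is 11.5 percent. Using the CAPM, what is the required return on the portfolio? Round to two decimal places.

17.51%

β_Granby = 0.843 × 31.64% / 13.98% = 1.9079
β_Larkin = 0.293 × 34.14% / 13.98% = 0.7155
β_Durant = 0.794 × 25.66% / 13.98% = 1.4574
β_Renshaw = 0.433 × 32.59% / 13.98% = 1.0094
β_Talbot = 0.645 × 45.83% / 13.98% = 2.1145
β_Arden = 0.673 × 51.24% / 13.98% = 2.4667
β_P = Σ w_i β_i = 0.24×1.9079 + 0.18×0.7155 + 0.20×1.4574 + 0.07×1.0094 + 0.15×2.1145 + 0.16×2.4667 = 1.6607
MRP = 11.5% − 2.4% = 9.10%
E(R_P) = R_f + β_P × MRP = 2.4% + 1.6607 × 9.1% = 17.51%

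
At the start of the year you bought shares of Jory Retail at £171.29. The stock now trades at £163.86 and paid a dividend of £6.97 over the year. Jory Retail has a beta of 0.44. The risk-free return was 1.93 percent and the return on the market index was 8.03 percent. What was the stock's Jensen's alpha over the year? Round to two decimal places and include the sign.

Realised HPR = (P1 + D1 − P0) / P0 = (163.86 + 6.97 − 171.29) / 171.29 = -0.46 / 171.29 = -0.2686%
MRP = 8.03% − 1.93% = 6.10%
CAPM required = R_f + β·MRP = 1.93% + 0.44 × 6.10% = 4.6140%
α = realised − required = -0.2686% − 4.6140% = -4.88%

-4.88%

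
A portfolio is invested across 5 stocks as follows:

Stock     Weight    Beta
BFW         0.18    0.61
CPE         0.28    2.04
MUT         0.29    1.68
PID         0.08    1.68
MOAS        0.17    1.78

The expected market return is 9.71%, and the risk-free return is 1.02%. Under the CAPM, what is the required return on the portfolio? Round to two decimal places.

β_P = Σ w_i β_i = 0.18×0.61 + 0.28×2.04 + 0.29×1.68 + 0.08×1.68 + 0.17×1.78 = 1.6052
MRP = 9.71% − 1.02% = 8.69%
E(R_P) = R_f + β_P × MRP = 1.02% + 1.6052 × 8.69% = 14.97%

14.97%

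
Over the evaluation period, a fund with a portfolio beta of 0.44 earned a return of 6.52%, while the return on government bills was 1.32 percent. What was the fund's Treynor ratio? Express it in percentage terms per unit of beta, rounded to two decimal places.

Treynor = (R_P − R_f) / β_P = (6.52% − 1.32%) / 0.4400 = 5.20% / 0.4400 = 11.82%

11.82%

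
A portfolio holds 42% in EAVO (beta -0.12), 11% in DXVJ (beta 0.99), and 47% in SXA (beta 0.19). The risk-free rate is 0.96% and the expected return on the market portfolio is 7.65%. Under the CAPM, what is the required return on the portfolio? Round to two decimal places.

β_P = Σ w_i β_i = 0.42×-0.12 + 0.11×0.99 + 0.47×0.19 = 0.1478
MRP = 7.65% − 0.96% = 6.69%
E(R_P) = R_f + β_P × MRP = 0.96% + 0.1478 × 6.69% = 1.95%

1.95%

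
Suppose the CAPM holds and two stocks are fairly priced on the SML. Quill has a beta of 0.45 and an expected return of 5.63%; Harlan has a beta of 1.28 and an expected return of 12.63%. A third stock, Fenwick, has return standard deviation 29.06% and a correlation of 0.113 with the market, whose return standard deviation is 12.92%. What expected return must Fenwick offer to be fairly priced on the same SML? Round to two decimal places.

3.98%

MRP = (12.63% − 5.63%) / (1.28 − 0.45) = 8.4337%
R_f = 5.63% − 0.45 × 8.4337% = 1.8348%
β_Fenwick = ρ·σ_i/σ_m = 0.113 × 29.06 / 12.92 = 0.2542
E(R_Fenwick) = R_f + β × MRP = 1.8348% + 0.2542 × 8.4337% = 3.98%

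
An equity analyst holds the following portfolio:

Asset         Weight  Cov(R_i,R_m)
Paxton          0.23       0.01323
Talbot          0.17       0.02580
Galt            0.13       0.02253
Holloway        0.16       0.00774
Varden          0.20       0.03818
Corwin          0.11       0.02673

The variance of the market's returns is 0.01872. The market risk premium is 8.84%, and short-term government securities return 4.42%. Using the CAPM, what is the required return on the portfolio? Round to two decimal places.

β_Paxton = 0.01323 / 0.01872 = 0.7067
β_Talbot = 0.02580 / 0.01872 = 1.3782
β_Galt = 0.02253 / 0.01872 = 1.2035
β_Holloway = 0.00774 / 0.01872 = 0.4135
β_Varden = 0.03818 / 0.01872 = 2.0395
β_Corwin = 0.02673 / 0.01872 = 1.4279
β_P = Σ w_i β_i = 0.23×0.7067 + 0.17×1.3782 + 0.13×1.2035 + 0.16×0.4135 + 0.20×2.0395 + 0.11×1.4279 = 1.1844
E(R_P) = R_f + β_P × MRP = 4.42% + 1.1844 × 8.84% = 14.89%

14.89%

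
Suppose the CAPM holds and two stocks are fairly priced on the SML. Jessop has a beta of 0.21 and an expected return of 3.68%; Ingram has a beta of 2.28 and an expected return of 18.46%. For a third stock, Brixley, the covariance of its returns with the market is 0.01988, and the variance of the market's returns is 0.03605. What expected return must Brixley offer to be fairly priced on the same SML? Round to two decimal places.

MRP = (18.46% − 3.68%) / (2.28 − 0.21) = 7.1401%
R_f = 3.68% − 0.21 × 7.1401% = 2.1806%
β_Brixley = Cov / Var(R_m) = 0.01988 / 0.03605 = 0.5515
E(R_Brixley) = R_f + β × MRP = 2.1806% + 0.5515 × 7.1401% = 6.12%

6.12%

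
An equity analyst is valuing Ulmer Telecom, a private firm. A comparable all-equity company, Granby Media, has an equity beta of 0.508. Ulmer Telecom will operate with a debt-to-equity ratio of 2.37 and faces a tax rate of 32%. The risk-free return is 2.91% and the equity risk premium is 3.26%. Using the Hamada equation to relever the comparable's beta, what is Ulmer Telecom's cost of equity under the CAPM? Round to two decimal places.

7.24%

β_L = β_U × [1 + (1 − t)(D/E)] = 0.508 × [1 + (1 − 0.32) × 2.37]
    = 0.508 × [1 + 0.68 × 2.37] = 0.508 × 2.6116 = 1.3267
E(R) = R_f + β_L × MRP = 2.91% + 1.3267 × 3.26% = 7.24%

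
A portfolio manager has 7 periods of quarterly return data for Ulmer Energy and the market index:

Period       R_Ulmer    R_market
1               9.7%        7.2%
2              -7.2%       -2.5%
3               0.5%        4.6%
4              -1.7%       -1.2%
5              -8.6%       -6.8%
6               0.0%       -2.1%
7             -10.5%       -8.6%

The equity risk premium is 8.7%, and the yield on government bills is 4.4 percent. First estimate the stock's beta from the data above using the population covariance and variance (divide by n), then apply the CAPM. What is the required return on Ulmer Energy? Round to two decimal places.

Mean R_i = (9.7 − 7.2 + 0.5 − 1.7 − 8.6 + 0.0 − 10.5) / 7 = -2.5429%
Mean R_m = (7.2 − 2.5 + 4.6 − 1.2 − 6.8 − 2.1 − 8.6) / 7 = -1.3429%
Σ(R_i − R̄_i)(R_m − R̄_m) = 217.0571  ⇒  Cov = 217.0571 / 7 = 31.0082
Σ(R_m − R̄_m)² = 192.6771  ⇒  Var(R_m) = 192.6771 / 7 = 27.5253
β = Cov / Var(R_m) = 31.0082 / 27.5253 = 1.1265
E(R) = R_f + β × MRP = 4.4% + 1.1265 × 8.7% = 14.20%

14.20%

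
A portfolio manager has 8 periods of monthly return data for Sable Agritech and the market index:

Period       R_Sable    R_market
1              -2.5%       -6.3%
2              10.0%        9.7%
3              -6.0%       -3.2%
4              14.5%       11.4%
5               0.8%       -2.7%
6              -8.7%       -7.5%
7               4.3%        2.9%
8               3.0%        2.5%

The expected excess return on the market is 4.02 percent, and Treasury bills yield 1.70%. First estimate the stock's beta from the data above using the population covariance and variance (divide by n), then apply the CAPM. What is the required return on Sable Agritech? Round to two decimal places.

5.96%

Mean R_i = (-2.5 + 10.0 − 6.0 + 14.5 + 0.8 − 8.7 + 4.3 + 3.0) / 8 = 1.9250%
Mean R_m = (-6.3 + 9.7 − 3.2 + 11.4 − 2.7 − 7.5 + 2.9 + 2.5) / 8 = 0.8500%
Σ(R_i − R̄_i)(R_m − R̄_m) = 367.2200  ⇒  Cov = 367.2200 / 8 = 45.9025
Σ(R_m − R̄_m)² = 346.4000  ⇒  Var(R_m) = 346.4000 / 8 = 43.3000
β = Cov / Var(R_m) = 45.9025 / 43.3000 = 1.0601
E(R) = R_f + β × MRP = 1.70% + 1.0601 × 4.02% = 5.96%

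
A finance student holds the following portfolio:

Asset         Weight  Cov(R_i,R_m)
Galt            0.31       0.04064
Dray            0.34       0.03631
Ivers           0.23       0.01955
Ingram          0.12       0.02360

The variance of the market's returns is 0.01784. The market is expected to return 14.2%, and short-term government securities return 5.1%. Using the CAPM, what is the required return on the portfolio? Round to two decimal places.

21.56%

β_Galt = 0.04064 / 0.01784 = 2.2780
β_Dray = 0.03631 / 0.01784 = 2.0353
β_Ivers = 0.01955 / 0.01784 = 1.0959
β_Ingram = 0.02360 / 0.01784 = 1.3229
β_P = Σ w_i β_i = 0.31×2.2780 + 0.34×2.0353 + 0.23×1.0959 + 0.12×1.3229 = 1.8090
MRP = 14.2% − 5.1% = 9.10%
E(R_P) = R_f + β_P × MRP = 5.1% + 1.8090 × 9.1% = 21.56%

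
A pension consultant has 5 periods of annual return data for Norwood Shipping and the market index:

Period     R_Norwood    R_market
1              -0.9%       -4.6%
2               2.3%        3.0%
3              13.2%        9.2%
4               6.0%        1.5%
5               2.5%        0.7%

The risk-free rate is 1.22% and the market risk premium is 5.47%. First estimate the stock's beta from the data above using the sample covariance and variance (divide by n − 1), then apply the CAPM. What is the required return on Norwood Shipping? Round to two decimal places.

Mean R_i = (-0.9 + 2.3 + 13.2 + 6.0 + 2.5) / 5 = 4.6200%
Mean R_m = (-4.6 + 3.0 + 9.2 + 1.5 + 0.7) / 5 = 1.9600%
Σ(R_i − R̄_i)(R_m − R̄_m) = 97.9540  ⇒  Cov = 97.9540 / 4 = 24.4885
Σ(R_m − R̄_m)² = 98.3320  ⇒  Var(R_m) = 98.3320 / 4 = 24.5830
β = Cov / Var(R_m) = 24.4885 / 24.5830 = 0.9962
E(R) = R_f + β × MRP = 1.22% + 0.9962 × 5.47% = 6.67%

6.67%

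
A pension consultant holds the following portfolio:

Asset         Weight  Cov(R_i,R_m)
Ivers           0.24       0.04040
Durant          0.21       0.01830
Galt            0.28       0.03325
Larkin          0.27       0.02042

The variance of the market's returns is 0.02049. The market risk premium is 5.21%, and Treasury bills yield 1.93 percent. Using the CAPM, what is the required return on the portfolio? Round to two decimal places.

9.14%

β_Ivers = 0.04040 / 0.02049 = 1.9717
β_Durant = 0.01830 / 0.02049 = 0.8931
β_Galt = 0.03325 / 0.02049 = 1.6227
β_Larkin = 0.02042 / 0.02049 = 0.9966
β_P = Σ w_i β_i = 0.24×1.9717 + 0.21×0.8931 + 0.28×1.6227 + 0.27×0.9966 = 1.3842
E(R_P) = R_f + β_P × MRP = 1.93% + 1.3842 × 5.21% = 9.14%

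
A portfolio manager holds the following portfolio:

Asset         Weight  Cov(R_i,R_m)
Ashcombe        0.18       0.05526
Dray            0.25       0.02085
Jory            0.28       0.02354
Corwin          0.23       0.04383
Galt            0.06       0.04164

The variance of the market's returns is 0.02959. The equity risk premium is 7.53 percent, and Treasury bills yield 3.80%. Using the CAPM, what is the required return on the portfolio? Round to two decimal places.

β_Ashcombe = 0.05526 / 0.02959 = 1.8675
β_Dray = 0.02085 / 0.02959 = 0.7046
β_Jory = 0.02354 / 0.02959 = 0.7955
β_Corwin = 0.04383 / 0.02959 = 1.4812
β_Galt = 0.04164 / 0.02959 = 1.4072
β_P = Σ w_i β_i = 0.18×1.8675 + 0.25×0.7046 + 0.28×0.7955 + 0.23×1.4812 + 0.06×1.4072 = 1.1601
E(R_P) = R_f + β_P × MRP = 3.80% + 1.1601 × 7.53% = 12.54%

12.54%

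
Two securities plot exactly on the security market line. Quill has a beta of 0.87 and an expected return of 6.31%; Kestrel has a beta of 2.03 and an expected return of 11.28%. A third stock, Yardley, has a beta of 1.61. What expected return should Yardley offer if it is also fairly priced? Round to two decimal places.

9.48%

MRP (SML slope) = (11.28% − 6.31%) / (2.03 − 0.87) = 4.97% / 1.16 = 4.2845%
R_f (intercept) = 6.31% − 0.87 × 4.2845% = 2.5825%
E(R_Yardley) = R_f + β × MRP = 2.5825% + 1.61 × 4.2845% = 9.48%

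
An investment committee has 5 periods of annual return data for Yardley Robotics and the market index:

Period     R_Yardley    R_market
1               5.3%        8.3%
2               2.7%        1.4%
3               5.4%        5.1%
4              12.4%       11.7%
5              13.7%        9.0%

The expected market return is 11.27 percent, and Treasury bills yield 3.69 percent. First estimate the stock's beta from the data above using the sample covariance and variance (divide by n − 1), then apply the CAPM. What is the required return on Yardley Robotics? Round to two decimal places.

Mean R_i = (5.3 + 2.7 + 5.4 + 12.4 + 13.7) / 5 = 7.9000%
Mean R_m = (8.3 + 1.4 + 5.1 + 11.7 + 9.0) / 5 = 7.1000%
Σ(R_i − R̄_i)(R_m − R̄_m) = 63.2400  ⇒  Cov = 63.2400 / 4 = 15.8100
Σ(R_m − R̄_m)² = 62.7000  ⇒  Var(R_m) = 62.7000 / 4 = 15.6750
β = Cov / Var(R_m) = 15.8100 / 15.6750 = 1.0086
MRP = 11.27% − 3.69% = 7.58%
E(R) = R_f + β × MRP = 3.69% + 1.0086 × 7.58% = 11.34%

11.34%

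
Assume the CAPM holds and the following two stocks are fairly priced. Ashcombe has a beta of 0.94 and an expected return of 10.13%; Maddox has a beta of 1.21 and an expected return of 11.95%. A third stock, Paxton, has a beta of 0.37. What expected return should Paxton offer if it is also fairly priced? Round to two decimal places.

MRP (SML slope) = (11.95% − 10.13%) / (1.21 − 0.94) = 1.82% / 0.27 = 6.7407%
R_f (intercept) = 10.13% − 0.94 × 6.7407% = 3.7937%
E(R_Paxton) = R_f + β × MRP = 3.7937% + 0.37 × 6.7407% = 6.29%

6.29%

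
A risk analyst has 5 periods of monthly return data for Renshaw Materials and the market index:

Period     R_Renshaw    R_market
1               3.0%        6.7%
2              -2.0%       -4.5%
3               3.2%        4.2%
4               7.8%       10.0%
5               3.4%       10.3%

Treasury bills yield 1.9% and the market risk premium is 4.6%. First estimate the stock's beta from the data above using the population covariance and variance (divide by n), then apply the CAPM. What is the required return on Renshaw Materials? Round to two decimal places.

4.21%

Mean R_i = (3.0 − 2.0 + 3.2 + 7.8 + 3.4) / 5 = 3.0800%
Mean R_m = (6.7 − 4.5 + 4.2 + 10.0 + 10.3) / 5 = 5.3400%
Σ(R_i − R̄_i)(R_m − R̄_m) = 73.3240  ⇒  Cov = 73.3240 / 5 = 14.6648
Σ(R_m − R̄_m)² = 146.2920  ⇒  Var(R_m) = 146.2920 / 5 = 29.2584
β = Cov / Var(R_m) = 14.6648 / 29.2584 = 0.5012
E(R) = R_f + β × MRP = 1.9% + 0.5012 × 4.6% = 4.21%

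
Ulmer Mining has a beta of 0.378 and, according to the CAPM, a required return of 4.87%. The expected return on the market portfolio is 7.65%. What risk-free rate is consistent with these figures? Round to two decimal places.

E(R) = R_f + β(E(R_m) − R_f) = R_f(1 − β) + β·E(R_m)
4.87% = R_f × (1 − 0.378) + 0.378 × 7.65%
4.87% = R_f × 0.622 + 2.89170%
R_f = (4.87% − 2.89170%) / 0.622 = 3.18%

3.18%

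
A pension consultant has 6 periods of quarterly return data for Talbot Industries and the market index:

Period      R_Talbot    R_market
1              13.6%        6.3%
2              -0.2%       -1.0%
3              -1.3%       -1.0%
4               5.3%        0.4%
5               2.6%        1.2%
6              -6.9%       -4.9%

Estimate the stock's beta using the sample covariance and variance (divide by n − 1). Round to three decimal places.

Mean R_i = (13.6 − 0.2 − 1.3 + 5.3 + 2.6 − 6.9) / 6 = 2.1833%
Mean R_m = (6.3 − 1.0 − 1.0 + 0.4 + 1.2 − 4.9) / 6 = 0.1667%
Σ(R_i − R̄_i)(R_m − R̄_m) = 124.0467  ⇒  Cov = 124.0467 / 5 = 24.8093
Σ(R_m − R̄_m)² = 67.1333  ⇒  Var(R_m) = 67.1333 / 5 = 13.4267
β = Cov / Var(R_m) = 24.8093 / 13.4267 = 1.8478

1.848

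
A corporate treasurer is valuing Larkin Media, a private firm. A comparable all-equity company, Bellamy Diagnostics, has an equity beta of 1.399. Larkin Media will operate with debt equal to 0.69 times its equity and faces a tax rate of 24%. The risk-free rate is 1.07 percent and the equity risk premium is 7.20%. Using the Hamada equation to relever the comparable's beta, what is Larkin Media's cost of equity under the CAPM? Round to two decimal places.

16.42%

β_L = β_U × [1 + (1 − t)(D/E)] = 1.399 × [1 + (1 − 0.24) × 0.69]
    = 1.399 × [1 + 0.76 × 0.69] = 1.399 × 1.5244 = 2.1326
E(R) = R_f + β_L × MRP = 1.07% + 2.1326 × 7.20% = 16.42%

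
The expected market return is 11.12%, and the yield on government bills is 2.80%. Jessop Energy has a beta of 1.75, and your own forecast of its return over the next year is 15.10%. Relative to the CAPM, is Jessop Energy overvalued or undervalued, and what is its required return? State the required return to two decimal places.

Overvalued; required return 17.36%

MRP = 11.12% − 2.80% = 8.32%
Required return = R_f + β·MRP = 2.80% + 1.75 × 8.32% = 17.36%
Forecast 15.10% < required 17.36% → the stock plots below the SML → overvalued.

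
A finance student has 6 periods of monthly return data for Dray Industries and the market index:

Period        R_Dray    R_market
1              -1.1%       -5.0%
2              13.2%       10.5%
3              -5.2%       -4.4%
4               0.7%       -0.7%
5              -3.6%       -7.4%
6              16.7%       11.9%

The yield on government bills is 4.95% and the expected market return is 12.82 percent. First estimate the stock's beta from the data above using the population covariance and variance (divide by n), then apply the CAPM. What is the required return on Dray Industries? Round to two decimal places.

Mean R_i = (-1.1 + 13.2 − 5.2 + 0.7 − 3.6 + 16.7) / 6 = 3.4500%
Mean R_m = (-5.0 + 10.5 − 4.4 − 0.7 − 7.4 + 11.9) / 6 = 0.8167%
Σ(R_i − R̄_i)(R_m − R̄_m) = 374.9550  ⇒  Cov = 374.9550 / 6 = 62.4925
Σ(R_m − R̄_m)² = 347.4683  ⇒  Var(R_m) = 347.4683 / 6 = 57.9114
β = Cov / Var(R_m) = 62.4925 / 57.9114 = 1.0791
MRP = 12.82% − 4.95% = 7.87%
E(R) = R_f + β × MRP = 4.95% + 1.0791 × 7.87% = 13.44%

13.44%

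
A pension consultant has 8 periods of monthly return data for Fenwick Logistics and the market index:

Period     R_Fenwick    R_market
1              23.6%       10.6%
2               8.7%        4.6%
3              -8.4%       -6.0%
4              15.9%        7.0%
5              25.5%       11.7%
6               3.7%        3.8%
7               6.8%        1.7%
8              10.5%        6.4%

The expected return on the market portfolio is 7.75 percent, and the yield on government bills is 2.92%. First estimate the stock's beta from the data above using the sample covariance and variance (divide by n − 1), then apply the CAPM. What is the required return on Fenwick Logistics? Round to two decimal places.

12.18%

Mean R_i = (23.6 + 8.7 − 8.4 + 15.9 + 25.5 + 3.7 + 6.8 + 10.5) / 8 = 10.7875%
Mean R_m = (10.6 + 4.6 − 6.0 + 7.0 + 11.7 + 3.8 + 1.7 + 6.4) / 8 = 4.9750%
Σ(R_i − R̄_i)(R_m − R̄_m) = 413.7075  ⇒  Cov = 413.7075 / 7 = 59.1011
Σ(R_m − R̄_m)² = 215.6950  ⇒  Var(R_m) = 215.6950 / 7 = 30.8136
β = Cov / Var(R_m) = 59.1011 / 30.8136 = 1.9180
MRP = 7.75% − 2.92% = 4.83%
E(R) = R_f + β × MRP = 2.92% + 1.9180 × 4.83% = 12.18%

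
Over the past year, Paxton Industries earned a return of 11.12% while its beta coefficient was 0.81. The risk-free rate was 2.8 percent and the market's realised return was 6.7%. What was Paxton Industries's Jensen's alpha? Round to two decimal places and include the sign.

+5.16%

Market excess return = 6.7% − 2.8% = 3.90%
CAPM benchmark = R_f + β(R_m − R_f) = 2.8% + 0.81 × 3.9% = 5.9590%
α = actual − benchmark = 11.12% − 5.9590% = +5.16%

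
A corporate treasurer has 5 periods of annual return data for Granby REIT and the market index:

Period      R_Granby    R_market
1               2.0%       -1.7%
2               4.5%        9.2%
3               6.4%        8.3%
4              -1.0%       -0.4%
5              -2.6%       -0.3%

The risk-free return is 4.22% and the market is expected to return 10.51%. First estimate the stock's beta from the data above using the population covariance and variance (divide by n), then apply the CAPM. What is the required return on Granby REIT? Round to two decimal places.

Mean R_i = (2.0 + 4.5 + 6.4 − 1.0 − 2.6) / 5 = 1.8600%
Mean R_m = (-1.7 + 9.2 + 8.3 − 0.4 − 0.3) / 5 = 3.0200%
Σ(R_i − R̄_i)(R_m − R̄_m) = 64.2140  ⇒  Cov = 64.2140 / 5 = 12.8428
Σ(R_m − R̄_m)² = 111.0680  ⇒  Var(R_m) = 111.0680 / 5 = 22.2136
β = Cov / Var(R_m) = 12.8428 / 22.2136 = 0.5782
MRP = 10.51% − 4.22% = 6.29%
E(R) = R_f + β × MRP = 4.22% + 0.5782 × 6.29% = 7.86%

7.86%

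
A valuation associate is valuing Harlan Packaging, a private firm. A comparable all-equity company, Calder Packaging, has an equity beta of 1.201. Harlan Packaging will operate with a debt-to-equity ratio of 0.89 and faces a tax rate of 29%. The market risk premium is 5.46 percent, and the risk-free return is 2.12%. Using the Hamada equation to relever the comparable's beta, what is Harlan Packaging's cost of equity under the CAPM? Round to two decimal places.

12.82%

β_L = β_U × [1 + (1 − t)(D/E)] = 1.201 × [1 + (1 − 0.29) × 0.89]
    = 1.201 × [1 + 0.71 × 0.89] = 1.201 × 1.6319 = 1.9599
E(R) = R_f + β_L × MRP = 2.12% + 1.9599 × 5.46% = 12.82%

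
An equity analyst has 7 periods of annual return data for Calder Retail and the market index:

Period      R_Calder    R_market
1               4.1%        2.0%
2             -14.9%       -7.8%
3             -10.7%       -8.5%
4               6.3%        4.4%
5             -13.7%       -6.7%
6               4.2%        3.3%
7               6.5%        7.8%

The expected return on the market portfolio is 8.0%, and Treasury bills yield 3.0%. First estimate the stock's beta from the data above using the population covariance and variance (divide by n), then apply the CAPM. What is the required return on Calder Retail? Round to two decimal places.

10.17%

Mean R_i = (4.1 − 14.9 − 10.7 + 6.3 − 13.7 + 4.2 + 6.5) / 7 = -2.6000%
Mean R_m = (2.0 − 7.8 − 8.5 + 4.4 − 6.7 + 3.3 + 7.8) / 7 = -0.7857%
Σ(R_i − R̄_i)(R_m − R̄_m) = 385.1400  ⇒  Cov = 385.1400 / 7 = 55.0200
Σ(R_m − R̄_m)² = 268.7486  ⇒  Var(R_m) = 268.7486 / 7 = 38.3927
β = Cov / Var(R_m) = 55.0200 / 38.3927 = 1.4331
MRP = 8.0% − 3.0% = 5.00%
E(R) = R_f + β × MRP = 3.0% + 1.4331 × 5.0% = 10.17%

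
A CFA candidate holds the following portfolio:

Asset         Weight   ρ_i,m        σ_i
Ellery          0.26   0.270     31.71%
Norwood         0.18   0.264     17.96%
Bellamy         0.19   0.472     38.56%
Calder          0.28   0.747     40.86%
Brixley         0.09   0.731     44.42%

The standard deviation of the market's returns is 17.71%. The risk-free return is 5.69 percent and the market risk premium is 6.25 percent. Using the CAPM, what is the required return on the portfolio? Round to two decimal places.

β_Ellery = 0.270 × 31.71% / 17.71% = 0.4834
β_Norwood = 0.264 × 17.96% / 17.71% = 0.2677
β_Bellamy = 0.472 × 38.56% / 17.71% = 1.0277
β_Calder = 0.747 × 40.86% / 17.71% = 1.7235
β_Brixley = 0.731 × 44.42% / 17.71% = 1.8335
β_P = Σ w_i β_i = 0.26×0.4834 + 0.18×0.2677 + 0.19×1.0277 + 0.28×1.7235 + 0.09×1.8335 = 1.0167
E(R_P) = R_f + β_P × MRP = 5.69% + 1.0167 × 6.25% = 12.04%

12.04%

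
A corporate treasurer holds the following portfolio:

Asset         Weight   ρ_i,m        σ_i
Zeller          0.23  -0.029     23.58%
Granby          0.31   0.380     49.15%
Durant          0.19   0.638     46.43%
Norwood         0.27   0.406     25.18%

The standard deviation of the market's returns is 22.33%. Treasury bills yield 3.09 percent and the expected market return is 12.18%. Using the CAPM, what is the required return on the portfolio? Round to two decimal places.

8.80%

β_Zeller = -0.029 × 23.58% / 22.33% = -0.0306
β_Granby = 0.380 × 49.15% / 22.33% = 0.8364
β_Durant = 0.638 × 46.43% / 22.33% = 1.3266
β_Norwood = 0.406 × 25.18% / 22.33% = 0.4578
β_P = Σ w_i β_i = 0.23×-0.0306 + 0.31×0.8364 + 0.19×1.3266 + 0.27×0.4578 = 0.6279
MRP = 12.18% − 3.09% = 9.09%
E(R_P) = R_f + β_P × MRP = 3.09% + 0.6279 × 9.09% = 8.80%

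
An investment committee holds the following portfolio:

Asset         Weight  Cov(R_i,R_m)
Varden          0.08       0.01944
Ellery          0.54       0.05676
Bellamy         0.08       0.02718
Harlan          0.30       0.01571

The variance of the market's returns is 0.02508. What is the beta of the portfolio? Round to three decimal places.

β_Varden = 0.01944 / 0.02508 = 0.7751
β_Ellery = 0.05676 / 0.02508 = 2.2632
β_Bellamy = 0.02718 / 0.02508 = 1.0837
β_Harlan = 0.01571 / 0.02508 = 0.6264
β_P = Σ w_i β_i = 0.08×0.7751 + 0.54×2.2632 + 0.08×1.0837 + 0.30×0.6264 = 1.5588

1.559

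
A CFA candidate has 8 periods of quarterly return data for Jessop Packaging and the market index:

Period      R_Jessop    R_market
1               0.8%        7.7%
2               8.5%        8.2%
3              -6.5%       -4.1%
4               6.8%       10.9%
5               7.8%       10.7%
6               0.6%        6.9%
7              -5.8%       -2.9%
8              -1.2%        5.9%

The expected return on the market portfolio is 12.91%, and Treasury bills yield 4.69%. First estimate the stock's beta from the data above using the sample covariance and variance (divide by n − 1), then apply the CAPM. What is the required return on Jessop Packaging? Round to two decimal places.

12.25%

Mean R_i = (0.8 + 8.5 − 6.5 + 6.8 + 7.8 + 0.6 − 5.8 − 1.2) / 8 = 1.3750%
Mean R_m = (7.7 + 8.2 − 4.1 + 10.9 + 10.7 + 6.9 − 2.9 + 5.9) / 8 = 5.4125%
Σ(R_i − R̄_i)(R_m − R̄_m) = 214.4325  ⇒  Cov = 214.4325 / 7 = 30.6332
Σ(R_m − R̄_m)² = 233.1088  ⇒  Var(R_m) = 233.1088 / 7 = 33.3013
β = Cov / Var(R_m) = 30.6332 / 33.3013 = 0.9199
MRP = 12.91% − 4.69% = 8.22%
E(R) = R_f + β × MRP = 4.69% + 0.9199 × 8.22% = 12.25%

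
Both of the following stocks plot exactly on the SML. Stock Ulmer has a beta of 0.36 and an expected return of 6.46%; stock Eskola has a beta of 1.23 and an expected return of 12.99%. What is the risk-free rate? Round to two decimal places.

3.76%

Both satisfy E(R) = R_f + β·MRP, so the slope of the SML is
MRP = (12.99% − 6.46%) / (1.23 − 0.36) = 6.53% / 0.87 = 7.5057%
R_f = E(R_Ulmer) − β_Ulmer·MRP = 6.46% − 0.36 × 7.5057% = 3.7579%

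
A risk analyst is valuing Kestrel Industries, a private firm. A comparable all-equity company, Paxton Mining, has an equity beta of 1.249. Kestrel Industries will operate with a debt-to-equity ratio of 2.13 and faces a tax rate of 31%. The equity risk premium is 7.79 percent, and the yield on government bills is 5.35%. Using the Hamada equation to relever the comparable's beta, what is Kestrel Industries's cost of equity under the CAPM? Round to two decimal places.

29.38%

β_L = β_U × [1 + (1 − t)(D/E)] = 1.249 × [1 + (1 − 0.31) × 2.13]
    = 1.249 × [1 + 0.69 × 2.13] = 1.249 × 2.4697 = 3.0847
E(R) = R_f + β_L × MRP = 5.35% + 3.0847 × 7.79% = 29.38%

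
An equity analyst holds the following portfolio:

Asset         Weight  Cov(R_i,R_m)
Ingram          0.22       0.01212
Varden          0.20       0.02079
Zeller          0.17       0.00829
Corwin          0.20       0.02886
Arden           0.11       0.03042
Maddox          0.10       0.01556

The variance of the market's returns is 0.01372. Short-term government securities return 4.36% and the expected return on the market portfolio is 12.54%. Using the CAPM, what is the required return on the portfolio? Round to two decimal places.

15.63%

β_Ingram = 0.01212 / 0.01372 = 0.8834
β_Varden = 0.02079 / 0.01372 = 1.5153
β_Zeller = 0.00829 / 0.01372 = 0.6042
β_Corwin = 0.02886 / 0.01372 = 2.1035
β_Arden = 0.03042 / 0.01372 = 2.2172
β_Maddox = 0.01556 / 0.01372 = 1.1341
β_P = Σ w_i β_i = 0.22×0.8834 + 0.20×1.5153 + 0.17×0.6042 + 0.20×2.1035 + 0.11×2.2172 + 0.10×1.1341 = 1.3781
MRP = 12.54% − 4.36% = 8.18%
E(R_P) = R_f + β_P × MRP = 4.36% + 1.3781 × 8.18% = 15.63%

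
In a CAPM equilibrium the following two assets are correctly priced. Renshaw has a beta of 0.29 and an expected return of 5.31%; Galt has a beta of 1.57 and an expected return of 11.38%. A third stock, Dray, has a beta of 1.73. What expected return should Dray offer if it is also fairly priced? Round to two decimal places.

MRP (SML slope) = (11.38% − 5.31%) / (1.57 − 0.29) = 6.07% / 1.28 = 4.7422%
R_f (intercept) = 5.31% − 0.29 × 4.7422% = 3.9348%
E(R_Dray) = R_f + β × MRP = 3.9348% + 1.73 × 4.7422% = 12.14%

12.14%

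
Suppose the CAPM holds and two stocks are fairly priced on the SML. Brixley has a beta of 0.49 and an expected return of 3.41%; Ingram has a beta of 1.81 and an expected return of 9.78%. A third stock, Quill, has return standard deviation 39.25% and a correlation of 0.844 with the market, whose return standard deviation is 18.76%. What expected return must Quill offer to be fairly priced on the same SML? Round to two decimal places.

9.57%

MRP = (9.78% − 3.41%) / (1.81 − 0.49) = 4.8258%
R_f = 3.41% − 0.49 × 4.8258% = 1.0454%
β_Quill = ρ·σ_i/σ_m = 0.844 × 39.25 / 18.76 = 1.7658
E(R_Quill) = R_f + β × MRP = 1.0454% + 1.7658 × 4.8258% = 9.57%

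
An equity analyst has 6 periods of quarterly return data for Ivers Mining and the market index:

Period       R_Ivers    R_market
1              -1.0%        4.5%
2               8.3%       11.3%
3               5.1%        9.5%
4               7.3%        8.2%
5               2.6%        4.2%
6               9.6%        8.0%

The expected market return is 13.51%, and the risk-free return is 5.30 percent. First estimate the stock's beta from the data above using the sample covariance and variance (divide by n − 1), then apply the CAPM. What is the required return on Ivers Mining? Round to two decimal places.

Mean R_i = (-1.0 + 8.3 + 5.1 + 7.3 + 2.6 + 9.6) / 6 = 5.3167%
Mean R_m = (4.5 + 11.3 + 9.5 + 8.2 + 4.2 + 8.0) / 6 = 7.6167%
Σ(R_i − R̄_i)(R_m − R̄_m) = 42.3483  ⇒  Cov = 42.3483 / 5 = 8.4697
Σ(R_m − R̄_m)² = 38.9883  ⇒  Var(R_m) = 38.9883 / 5 = 7.7977
β = Cov / Var(R_m) = 8.4697 / 7.7977 = 1.0862
MRP = 13.51% − 5.30% = 8.21%
E(R) = R_f + β × MRP = 5.30% + 1.0862 × 8.21% = 14.22%

14.22%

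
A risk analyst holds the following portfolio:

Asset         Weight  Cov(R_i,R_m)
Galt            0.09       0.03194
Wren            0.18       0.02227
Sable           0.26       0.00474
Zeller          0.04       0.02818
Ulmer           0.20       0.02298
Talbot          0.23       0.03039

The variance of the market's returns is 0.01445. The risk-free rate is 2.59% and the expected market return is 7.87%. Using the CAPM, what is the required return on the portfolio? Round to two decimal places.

10.20%

β_Galt = 0.03194 / 0.01445 = 2.2104
β_Wren = 0.02227 / 0.01445 = 1.5412
β_Sable = 0.00474 / 0.01445 = 0.3280
β_Zeller = 0.02818 / 0.01445 = 1.9502
β_Ulmer = 0.02298 / 0.01445 = 1.5903
β_Talbot = 0.03039 / 0.01445 = 2.1031
β_P = Σ w_i β_i = 0.09×2.2104 + 0.18×1.5412 + 0.26×0.3280 + 0.04×1.9502 + 0.20×1.5903 + 0.23×2.1031 = 1.4414
MRP = 7.87% − 2.59% = 5.28%
E(R_P) = R_f + β_P × MRP = 2.59% + 1.4414 × 5.28% = 10.20%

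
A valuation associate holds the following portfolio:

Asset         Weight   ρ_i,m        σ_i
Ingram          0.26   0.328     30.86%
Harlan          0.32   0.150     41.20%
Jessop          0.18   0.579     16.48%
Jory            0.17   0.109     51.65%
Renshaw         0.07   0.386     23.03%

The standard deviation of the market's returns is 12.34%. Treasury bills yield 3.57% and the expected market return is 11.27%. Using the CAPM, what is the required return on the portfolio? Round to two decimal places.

8.50%

β_Ingram = 0.328 × 30.86% / 12.34% = 0.8203
β_Harlan = 0.150 × 41.20% / 12.34% = 0.5008
β_Jessop = 0.579 × 16.48% / 12.34% = 0.7733
β_Jory = 0.109 × 51.65% / 12.34% = 0.4562
β_Renshaw = 0.386 × 23.03% / 12.34% = 0.7204
β_P = Σ w_i β_i = 0.26×0.8203 + 0.32×0.5008 + 0.18×0.7733 + 0.17×0.4562 + 0.07×0.7204 = 0.6407
MRP = 11.27% − 3.57% = 7.70%
E(R_P) = R_f + β_P × MRP = 3.57% + 0.6407 × 7.70% = 8.50%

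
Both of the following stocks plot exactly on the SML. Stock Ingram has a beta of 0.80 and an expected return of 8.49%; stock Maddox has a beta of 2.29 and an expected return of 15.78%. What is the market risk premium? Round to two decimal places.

Both satisfy E(R) = R_f + β·MRP, so the slope of the SML is
MRP = (15.78% − 8.49%) / (2.29 − 0.80) = 7.29% / 1.49 = 4.8926%

4.89%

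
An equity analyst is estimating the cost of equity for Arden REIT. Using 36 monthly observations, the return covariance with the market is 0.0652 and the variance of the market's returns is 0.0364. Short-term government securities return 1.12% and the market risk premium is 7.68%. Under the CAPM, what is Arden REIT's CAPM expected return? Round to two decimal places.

β = Cov(R_i, R_m) / Var(R_m) = 0.0652 / 0.0364 = 1.7912
E(R) = R_f + β × MRP = 1.12% + 1.7912 × 7.68% = 14.88%

14.88%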